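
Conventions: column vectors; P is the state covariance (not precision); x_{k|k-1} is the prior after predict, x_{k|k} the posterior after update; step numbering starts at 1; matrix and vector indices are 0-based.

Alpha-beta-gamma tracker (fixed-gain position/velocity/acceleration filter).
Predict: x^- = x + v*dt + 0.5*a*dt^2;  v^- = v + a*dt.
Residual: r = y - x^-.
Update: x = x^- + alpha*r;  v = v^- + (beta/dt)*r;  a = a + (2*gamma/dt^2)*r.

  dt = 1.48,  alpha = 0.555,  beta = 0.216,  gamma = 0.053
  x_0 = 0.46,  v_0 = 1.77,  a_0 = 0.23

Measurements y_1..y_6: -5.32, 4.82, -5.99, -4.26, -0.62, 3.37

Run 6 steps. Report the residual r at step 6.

step 1: x_pred=3.3315  r=-8.6515  x^+=-1.4701  v^+=0.8477  a^+=-0.1887
step 2: x_pred=-0.4220  r=5.2420  x^+=2.4873  v^+=1.3336  a^+=0.0650
step 3: x_pred=4.5322  r=-10.5222  x^+=-1.3076  v^+=-0.1059  a^+=-0.4442
step 4: x_pred=-1.9508  r=-2.3092  x^+=-3.2324  v^+=-1.1003  a^+=-0.5559
step 5: x_pred=-5.4697  r=4.8497  x^+=-2.7781  v^+=-1.2153  a^+=-0.3212
step 6: x_pred=-4.9286  r=8.2986  x^+=-0.3229  v^+=-0.4796  a^+=0.0803

resid = 8.2986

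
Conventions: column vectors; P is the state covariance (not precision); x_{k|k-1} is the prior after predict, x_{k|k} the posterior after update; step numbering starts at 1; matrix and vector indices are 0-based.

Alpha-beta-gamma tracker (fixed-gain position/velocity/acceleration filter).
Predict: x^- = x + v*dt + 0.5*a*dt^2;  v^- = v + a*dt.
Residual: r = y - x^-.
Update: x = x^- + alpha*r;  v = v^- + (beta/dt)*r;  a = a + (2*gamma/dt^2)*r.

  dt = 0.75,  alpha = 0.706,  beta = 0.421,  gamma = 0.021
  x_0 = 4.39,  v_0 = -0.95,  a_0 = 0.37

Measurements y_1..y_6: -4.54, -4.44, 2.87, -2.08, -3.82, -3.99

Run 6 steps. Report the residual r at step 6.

step 1: x_pred=3.7816  r=-8.3216  x^+=-2.0935  v^+=-5.3437  a^+=-0.2513
step 2: x_pred=-6.1719  r=1.7319  x^+=-4.9492  v^+=-4.5600  a^+=-0.1220
step 3: x_pred=-8.4035  r=11.2735  x^+=-0.4444  v^+=1.6767  a^+=0.7197
step 4: x_pred=1.0155  r=-3.0955  x^+=-1.1699  v^+=0.4788  a^+=0.4886
step 5: x_pred=-0.6734  r=-3.1466  x^+=-2.8949  v^+=-0.9210  a^+=0.2536
step 6: x_pred=-3.5143  r=-0.4757  x^+=-3.8501  v^+=-0.9978  a^+=0.2181

resid = -0.4757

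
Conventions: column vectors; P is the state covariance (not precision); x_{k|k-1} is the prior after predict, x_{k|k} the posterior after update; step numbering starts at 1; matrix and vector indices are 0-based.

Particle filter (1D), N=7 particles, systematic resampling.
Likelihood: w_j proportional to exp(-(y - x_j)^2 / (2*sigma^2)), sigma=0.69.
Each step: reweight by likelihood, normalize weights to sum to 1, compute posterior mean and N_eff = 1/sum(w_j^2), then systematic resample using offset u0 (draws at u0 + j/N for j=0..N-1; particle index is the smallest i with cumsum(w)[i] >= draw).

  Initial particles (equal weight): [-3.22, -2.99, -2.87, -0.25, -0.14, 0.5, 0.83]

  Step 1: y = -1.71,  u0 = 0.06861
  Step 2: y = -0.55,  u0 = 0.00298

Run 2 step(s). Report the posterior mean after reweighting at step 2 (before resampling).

post_mean = -0.2150

step 1: w=[0.1299, 0.2548, 0.3465, 0.1518, 0.1070, 0.0084, 0.0016]  mean=-2.2219  Neff=4.2297  idx=[0, 1, 1, 2, 2, 3, 4]
step 2: w=[0.0003, 0.0011, 0.0011, 0.0020, 0.0020, 0.5171, 0.4764]  mean=-0.2150  Neff=2.0228  idx=[3, 5, 5, 5, 6, 6, 6]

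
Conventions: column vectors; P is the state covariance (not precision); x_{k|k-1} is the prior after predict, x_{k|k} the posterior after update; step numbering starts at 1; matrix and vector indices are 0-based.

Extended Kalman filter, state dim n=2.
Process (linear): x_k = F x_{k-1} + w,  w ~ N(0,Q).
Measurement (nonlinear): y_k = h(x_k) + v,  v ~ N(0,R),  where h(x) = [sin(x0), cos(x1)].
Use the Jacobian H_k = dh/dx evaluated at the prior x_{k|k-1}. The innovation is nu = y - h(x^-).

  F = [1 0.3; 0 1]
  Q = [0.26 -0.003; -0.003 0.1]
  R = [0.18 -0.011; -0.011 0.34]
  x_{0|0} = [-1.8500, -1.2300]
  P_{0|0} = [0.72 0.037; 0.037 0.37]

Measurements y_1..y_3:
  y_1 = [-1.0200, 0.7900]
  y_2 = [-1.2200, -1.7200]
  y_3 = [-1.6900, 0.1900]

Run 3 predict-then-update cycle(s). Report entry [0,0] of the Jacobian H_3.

step 1: x^-=[-2.2190, -1.2300]  P^-=[1.0355 0.1450; 0.1450 0.4700]  H_jac=[-0.6038 0.0000; 0.0000 0.9425]  S=[0.5575 -0.0935; -0.0935 0.7575]  K=[-1.1143 0.0429; -0.0602 0.5774]  nu=[-0.2228, 0.4558]  x^+=[-1.9512, -0.9535]  P^+=[0.3330 0.0285; 0.0285 0.2090]
step 2: x^-=[-2.2372, -0.9535]  P^-=[0.6289 0.0882; 0.0882 0.3090]  H_jac=[-0.6182 0.0000; 0.0000 0.8154]  S=[0.4203 -0.0554; -0.0554 0.5454]  K=[-0.9199 0.0383; -0.0697 0.4548]  nu=[-0.4340, -2.2989]  x^+=[-1.9261, -1.9688]  P^+=[0.2685 0.0284; 0.0284 0.1906]
step 3: x^-=[-2.5167, -1.9688]  P^-=[0.5627 0.0826; 0.0826 0.2906]  H_jac=[-0.8110 0.0000; 0.0000 0.9218]  S=[0.5501 -0.0727; -0.0727 0.5869]  K=[-0.8260 0.0273; -0.0624 0.4487]  nu=[-1.1050, 0.5776]  x^+=[-1.5883, -1.6407]  P^+=[0.1837 0.0199; 0.0199 0.1662]

H_jac[0,0] = -0.8110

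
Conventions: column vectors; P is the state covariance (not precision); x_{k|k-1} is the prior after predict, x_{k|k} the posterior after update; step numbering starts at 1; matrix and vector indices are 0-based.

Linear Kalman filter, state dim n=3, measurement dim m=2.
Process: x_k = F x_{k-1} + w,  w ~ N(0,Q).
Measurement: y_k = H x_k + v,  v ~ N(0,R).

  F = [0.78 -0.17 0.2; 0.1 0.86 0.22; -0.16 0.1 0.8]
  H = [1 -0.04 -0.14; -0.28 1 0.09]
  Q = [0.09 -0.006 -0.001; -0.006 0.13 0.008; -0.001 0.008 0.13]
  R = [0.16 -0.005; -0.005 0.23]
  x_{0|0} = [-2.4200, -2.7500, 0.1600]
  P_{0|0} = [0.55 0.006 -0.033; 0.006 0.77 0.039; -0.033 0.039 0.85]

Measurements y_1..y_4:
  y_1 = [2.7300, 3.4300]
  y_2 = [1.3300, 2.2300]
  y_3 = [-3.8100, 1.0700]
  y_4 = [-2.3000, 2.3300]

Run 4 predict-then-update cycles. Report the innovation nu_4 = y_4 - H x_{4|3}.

innov = [-0.7747, 0.8838]

step 1: x^-=[-1.3881, -2.5718, 0.2402]  P^-=[0.4663 -0.0354 0.0298; -0.0354 0.7605 0.2405; 0.0298 0.2405 0.7103]  S=[0.6386 -0.2414; -0.2414 1.0944]  K=[0.7304 0.0119; 0.1285 0.7521; -0.0238 0.2653]  nu=[4.0489, 5.5915]  x^+=[1.6356, 2.1536, 1.6272]  P^+=[0.1297 0.0278 0.0842; 0.0278 0.1776 0.0280; 0.0842 0.0280 0.6299]
step 2: x^-=[1.2351, 2.3737, 1.2554]  P^-=[0.2162 0.0440 0.1301; 0.0440 0.3122 0.1522; 0.1301 0.1522 0.5203]  S=[0.3487 -0.0452; -0.0452 0.5596]  K=[0.5676 0.0371; 0.1028 0.5687; 0.1863 0.3055]  nu=[0.3656, 0.0892]  x^+=[1.4459, 2.4620, 1.3508]  P^+=[0.1050 0.0265 0.0950; 0.0265 0.1328 0.0544; 0.0950 0.0544 0.4611]
step 3: x^-=[0.9795, 2.5591, 1.0955]  P^-=[0.1951 0.0459 0.1101; 0.0459 0.2810 0.1384; 0.1101 0.1384 0.4126]  S=[0.3306 -0.0352; -0.0352 0.5232]  K=[0.5419 0.0389; 0.1043 0.5432; 0.1723 0.2882]  nu=[-4.5337, -1.3134]  x^+=[-1.5285, 1.3729, -0.0644]  P^+=[0.0987 0.0267 0.0791; 0.0267 0.1270 0.0549; 0.0791 0.0549 0.3629]
step 4: x^-=[-1.4385, 1.0137, 0.3304]  P^-=[0.1821 0.0391 0.0859; 0.0391 0.2713 0.1203; 0.0859 0.1203 0.3537]  S=[0.3236 -0.0379; -0.0379 0.5139]  K=[0.5242 0.0307; 0.0980 0.5350; 0.1278 0.2587]  nu=[-0.7747, 0.8838]  x^+=[-1.8175, 1.4106, 0.4601]  P^+=[0.0939 0.0248 0.0654; 0.0248 0.1251 0.0487; 0.0654 0.0487 0.3165]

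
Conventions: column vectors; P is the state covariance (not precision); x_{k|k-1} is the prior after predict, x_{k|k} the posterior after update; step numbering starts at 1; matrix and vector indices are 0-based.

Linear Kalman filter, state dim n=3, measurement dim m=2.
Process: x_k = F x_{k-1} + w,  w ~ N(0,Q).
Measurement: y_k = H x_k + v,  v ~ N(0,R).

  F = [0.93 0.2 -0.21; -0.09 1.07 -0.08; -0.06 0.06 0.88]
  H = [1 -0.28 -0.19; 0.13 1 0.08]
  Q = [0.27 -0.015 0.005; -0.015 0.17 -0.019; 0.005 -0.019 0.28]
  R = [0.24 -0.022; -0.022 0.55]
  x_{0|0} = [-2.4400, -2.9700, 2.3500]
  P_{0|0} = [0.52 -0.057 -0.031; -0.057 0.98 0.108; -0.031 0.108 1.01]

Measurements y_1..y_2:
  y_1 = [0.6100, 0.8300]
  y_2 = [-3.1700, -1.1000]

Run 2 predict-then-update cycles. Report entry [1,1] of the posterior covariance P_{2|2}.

P_post[1,1] = 0.2878

step 1: x^-=[-3.3567, -3.1463, 2.0362]  P^-=[0.7853 0.0882 -0.2095; 0.0882 1.2947 0.0831; -0.2095 0.0831 1.0826]  S=[1.2050 -0.2431; -0.2431 1.8968]  K=[0.7009 0.1813; -0.1038 0.6788; -0.3580 0.0292]  nu=[3.4726, 4.2498]  x^+=[-0.1523, -0.6218, 0.9172]  P^+=[0.1929 0.0535 0.0720; 0.0535 0.3734 -0.0591; 0.0720 -0.0591 0.9215]
step 2: x^-=[-0.4586, -0.7250, 0.7789]  P^-=[0.4891 0.1267 -0.1191; 0.1267 0.6058 -0.1233; -0.1191 -0.1233 0.9814]  S=[0.7732 -0.0012; -0.0012 1.1811]  K=[0.6162 0.1537; -0.0243 0.5185; -0.3506 -0.0514]  nu=[-2.7664, -0.3777]  x^+=[-2.2213, -0.8535, 1.7682]  P^+=[0.1679 0.0446 0.0572; 0.0446 0.2878 -0.0987; 0.0572 -0.0987 0.8833]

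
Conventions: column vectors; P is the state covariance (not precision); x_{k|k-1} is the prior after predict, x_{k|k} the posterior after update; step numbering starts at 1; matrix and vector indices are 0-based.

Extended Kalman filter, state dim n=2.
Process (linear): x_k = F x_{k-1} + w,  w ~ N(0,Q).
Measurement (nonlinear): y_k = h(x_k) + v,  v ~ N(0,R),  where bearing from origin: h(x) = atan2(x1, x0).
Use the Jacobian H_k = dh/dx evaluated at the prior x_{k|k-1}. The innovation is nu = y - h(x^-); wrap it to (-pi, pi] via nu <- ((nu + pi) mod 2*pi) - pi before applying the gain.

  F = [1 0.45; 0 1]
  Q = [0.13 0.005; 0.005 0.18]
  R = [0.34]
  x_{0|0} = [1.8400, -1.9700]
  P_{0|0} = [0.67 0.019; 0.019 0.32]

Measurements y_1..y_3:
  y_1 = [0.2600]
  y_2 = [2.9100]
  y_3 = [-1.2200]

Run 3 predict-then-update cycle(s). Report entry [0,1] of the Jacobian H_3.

H_jac[0,1] = -0.1588

step 1: x^-=[0.9535, -1.9700]  P^-=[0.8819 0.1680; 0.1680 0.5000]  H_jac=[0.4113 0.1991]  S=[0.5365]  K=[0.7384; 0.3143]  nu=[1.3800]  x^+=[1.9725, -1.5362]  P^+=[0.5894 0.0435; 0.0435 0.4470]
step 2: x^-=[1.2812, -1.5362]  P^-=[0.8491 0.2496; 0.2496 0.6270]  H_jac=[0.3839 0.3202]  S=[0.5908]  K=[0.6870; 0.5020]  nu=[-2.4975]  x^+=[-0.4347, -2.7901]  P^+=[0.5702 0.0459; 0.0459 0.4781]
step 3: x^-=[-1.6902, -2.7901]  P^-=[0.8383 0.2660; 0.2660 0.6581]  H_jac=[0.2622 -0.1588]  S=[0.3921]  K=[0.4528; -0.0887]  nu=[0.8955]  x^+=[-1.2847, -2.8695]  P^+=[0.7579 0.2818; 0.2818 0.6550]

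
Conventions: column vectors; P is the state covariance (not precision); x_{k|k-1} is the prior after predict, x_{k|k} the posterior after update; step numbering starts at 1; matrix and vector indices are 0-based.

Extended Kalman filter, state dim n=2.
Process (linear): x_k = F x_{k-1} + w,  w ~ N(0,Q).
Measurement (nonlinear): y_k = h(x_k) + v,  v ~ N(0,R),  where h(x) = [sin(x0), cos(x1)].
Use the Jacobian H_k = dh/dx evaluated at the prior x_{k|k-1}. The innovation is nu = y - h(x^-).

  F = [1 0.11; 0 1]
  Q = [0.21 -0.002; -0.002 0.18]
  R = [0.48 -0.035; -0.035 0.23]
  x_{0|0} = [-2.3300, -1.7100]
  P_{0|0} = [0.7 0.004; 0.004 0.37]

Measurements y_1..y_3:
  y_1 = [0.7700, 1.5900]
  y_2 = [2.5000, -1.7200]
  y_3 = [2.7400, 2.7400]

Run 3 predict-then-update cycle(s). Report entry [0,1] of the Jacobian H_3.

step 1: x^-=[-2.5181, -1.7100]  P^-=[0.9154 0.0427; 0.0427 0.5500]  H_jac=[-0.8118 0.0000; 0.0000 0.9903]  S=[1.0833 -0.0693; -0.0693 0.7694]  K=[-0.6864 -0.0069; 0.0134 0.7091]  nu=[1.3539, 1.7288]  x^+=[-3.4593, -0.4660]  P^+=[0.4055 0.0227; 0.0227 0.1642]
step 2: x^-=[-3.5106, -0.4660]  P^-=[0.6225 0.0387; 0.0387 0.3442]  H_jac=[-0.9327 0.0000; 0.0000 0.4493]  S=[1.0215 -0.0512; -0.0512 0.2995]  K=[-0.5704 -0.0395; -0.0095 0.5148]  nu=[2.1393, -2.6134]  x^+=[-4.6276, -1.8317]  P^+=[0.2920 0.0242; 0.0242 0.2643]
step 3: x^-=[-4.8291, -1.8317]  P^-=[0.5106 0.0513; 0.0513 0.4443]  H_jac=[0.1165 0.0000; 0.0000 0.9662]  S=[0.4869 -0.0292; -0.0292 0.6447]  K=[0.1271 0.0826; 0.0524 0.6682]  nu=[1.7468, 2.9979]  x^+=[-4.3594, 0.2629]  P^+=[0.4989 0.0151; 0.0151 0.1572]

H_jac[0,1] = 0.0000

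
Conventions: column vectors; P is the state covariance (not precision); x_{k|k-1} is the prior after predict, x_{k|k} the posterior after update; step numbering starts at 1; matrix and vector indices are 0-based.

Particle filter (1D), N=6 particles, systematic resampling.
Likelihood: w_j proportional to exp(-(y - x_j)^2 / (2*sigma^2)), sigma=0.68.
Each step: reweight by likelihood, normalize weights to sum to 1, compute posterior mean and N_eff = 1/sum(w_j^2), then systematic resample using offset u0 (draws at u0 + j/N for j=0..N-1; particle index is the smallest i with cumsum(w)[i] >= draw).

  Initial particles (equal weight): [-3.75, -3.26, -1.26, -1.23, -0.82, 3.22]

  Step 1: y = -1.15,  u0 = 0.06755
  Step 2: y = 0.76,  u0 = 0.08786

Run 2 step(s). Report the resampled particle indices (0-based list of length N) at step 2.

resampled_idx = [1, 3, 4, 4, 5, 5]

step 1: w=[0.0002, 0.0028, 0.3430, 0.3451, 0.3089, 0.0000]  mean=-1.1200  Neff=3.0108  idx=[2, 2, 3, 3, 4, 4]
step 2: w=[0.0651, 0.0651, 0.0741, 0.0741, 0.3608, 0.3608]  mean=-0.9380  Neff=3.5737  idx=[1, 3, 4, 4, 5, 5]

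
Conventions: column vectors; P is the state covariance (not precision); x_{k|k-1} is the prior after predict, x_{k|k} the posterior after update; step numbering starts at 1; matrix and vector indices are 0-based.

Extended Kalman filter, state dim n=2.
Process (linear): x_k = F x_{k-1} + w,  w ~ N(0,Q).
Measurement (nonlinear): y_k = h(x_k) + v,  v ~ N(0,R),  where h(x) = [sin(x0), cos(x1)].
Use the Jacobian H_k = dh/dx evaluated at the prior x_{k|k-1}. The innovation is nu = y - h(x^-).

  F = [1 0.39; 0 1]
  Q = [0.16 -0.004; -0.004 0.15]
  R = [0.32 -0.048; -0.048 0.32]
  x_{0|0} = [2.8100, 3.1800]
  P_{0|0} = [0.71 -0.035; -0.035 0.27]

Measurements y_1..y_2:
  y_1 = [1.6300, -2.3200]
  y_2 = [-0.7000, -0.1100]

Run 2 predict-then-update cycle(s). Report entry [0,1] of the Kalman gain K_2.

step 1: x^-=[4.0502, 3.1800]  P^-=[0.8838 0.0663; 0.0663 0.4200]  H_jac=[-0.6148 0.0000; 0.0000 0.0384]  S=[0.6541 -0.0496; -0.0496 0.3206]  K=[-0.8400 -0.1219; -0.0592 0.0411]  nu=[2.4186, -1.3207]  x^+=[2.1796, 2.9825]  P^+=[0.4277 0.0340; 0.0340 0.4169]
step 2: x^-=[3.3428, 2.9825]  P^-=[0.6776 0.1926; 0.1926 0.5669]  H_jac=[-0.9798 0.0000; 0.0000 -0.1585]  S=[0.9705 -0.0181; -0.0181 0.3342]  K=[-0.6865 -0.1285; -0.1997 -0.2796]  nu=[-0.5002, 0.8774]  x^+=[3.5734, 2.8370]  P^+=[0.2179 0.0515; 0.0515 0.5041]

K[0,1] = -0.1285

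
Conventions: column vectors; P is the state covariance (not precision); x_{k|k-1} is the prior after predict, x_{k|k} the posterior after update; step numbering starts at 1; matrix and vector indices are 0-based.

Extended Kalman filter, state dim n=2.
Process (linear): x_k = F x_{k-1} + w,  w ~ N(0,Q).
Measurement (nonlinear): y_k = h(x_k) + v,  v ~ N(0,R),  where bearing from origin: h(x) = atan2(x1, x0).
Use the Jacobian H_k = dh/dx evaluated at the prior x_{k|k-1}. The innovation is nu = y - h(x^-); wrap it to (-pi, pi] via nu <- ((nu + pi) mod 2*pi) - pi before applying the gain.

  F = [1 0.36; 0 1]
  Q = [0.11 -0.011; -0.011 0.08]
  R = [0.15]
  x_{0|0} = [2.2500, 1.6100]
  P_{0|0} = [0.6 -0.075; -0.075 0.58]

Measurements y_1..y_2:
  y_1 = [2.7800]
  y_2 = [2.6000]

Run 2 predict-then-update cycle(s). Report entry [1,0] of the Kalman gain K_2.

step 1: x^-=[2.8296, 1.6100]  P^-=[0.7312 0.1228; 0.1228 0.6600]  H_jac=[-0.1519 0.2670]  S=[0.2040]  K=[-0.3838; 0.7725]  nu=[2.2627]  x^+=[1.9611, 3.3579]  P^+=[0.7011 0.1833; 0.1833 0.5383]
step 2: x^-=[3.1699, 3.3579]  P^-=[1.0128 0.3661; 0.3661 0.6183]  H_jac=[-0.1575 0.1487]  S=[0.1716]  K=[-0.6122; 0.1997]  nu=[1.7858]  x^+=[2.0767, 3.7144]  P^+=[0.9485 0.3870; 0.3870 0.6115]

K[1,0] = 0.1997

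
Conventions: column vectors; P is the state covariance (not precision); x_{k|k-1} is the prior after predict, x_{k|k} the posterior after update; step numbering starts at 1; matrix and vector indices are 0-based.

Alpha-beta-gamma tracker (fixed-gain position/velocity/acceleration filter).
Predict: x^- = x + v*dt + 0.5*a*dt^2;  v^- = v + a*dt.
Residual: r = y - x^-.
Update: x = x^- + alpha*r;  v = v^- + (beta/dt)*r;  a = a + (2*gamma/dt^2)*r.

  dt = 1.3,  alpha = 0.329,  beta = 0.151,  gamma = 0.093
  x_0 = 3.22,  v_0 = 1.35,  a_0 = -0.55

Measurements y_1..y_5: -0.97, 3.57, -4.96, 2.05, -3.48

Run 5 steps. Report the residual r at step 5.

resid = 6.0904

step 1: x_pred=4.5103  r=-5.4802  x^+=2.7072  v^+=-0.0016  a^+=-1.1532
step 2: x_pred=1.7308  r=1.8392  x^+=2.3359  v^+=-1.2870  a^+=-0.9507
step 3: x_pred=-0.1406  r=-4.8194  x^+=-1.7262  v^+=-3.0828  a^+=-1.4812
step 4: x_pred=-6.9853  r=9.0353  x^+=-4.0127  v^+=-3.9588  a^+=-0.4867
step 5: x_pred=-9.5704  r=6.0904  x^+=-7.5667  v^+=-3.8841  a^+=0.1836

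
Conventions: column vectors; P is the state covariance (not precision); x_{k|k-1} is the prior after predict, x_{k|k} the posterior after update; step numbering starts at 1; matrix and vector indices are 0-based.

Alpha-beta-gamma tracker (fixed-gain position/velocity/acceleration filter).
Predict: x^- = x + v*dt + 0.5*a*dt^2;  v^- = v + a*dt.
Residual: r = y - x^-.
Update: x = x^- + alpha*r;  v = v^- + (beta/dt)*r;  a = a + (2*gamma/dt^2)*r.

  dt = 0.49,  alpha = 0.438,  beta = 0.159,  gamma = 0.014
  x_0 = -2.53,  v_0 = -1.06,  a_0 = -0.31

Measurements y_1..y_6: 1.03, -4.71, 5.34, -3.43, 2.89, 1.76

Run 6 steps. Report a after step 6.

a_post = 0.5531

step 1: x_pred=-3.0866  r=4.1166  x^+=-1.2835  v^+=0.1239  a^+=0.1701
step 2: x_pred=-1.2024  r=-3.5076  x^+=-2.7387  v^+=-0.9309  a^+=-0.2390
step 3: x_pred=-3.2236  r=8.5636  x^+=0.5273  v^+=1.7308  a^+=0.7597
step 4: x_pred=1.4665  r=-4.8965  x^+=-0.6781  v^+=0.5141  a^+=0.1887
step 5: x_pred=-0.4036  r=3.2936  x^+=1.0390  v^+=1.6753  a^+=0.5728
step 6: x_pred=1.9287  r=-0.1687  x^+=1.8548  v^+=1.9012  a^+=0.5531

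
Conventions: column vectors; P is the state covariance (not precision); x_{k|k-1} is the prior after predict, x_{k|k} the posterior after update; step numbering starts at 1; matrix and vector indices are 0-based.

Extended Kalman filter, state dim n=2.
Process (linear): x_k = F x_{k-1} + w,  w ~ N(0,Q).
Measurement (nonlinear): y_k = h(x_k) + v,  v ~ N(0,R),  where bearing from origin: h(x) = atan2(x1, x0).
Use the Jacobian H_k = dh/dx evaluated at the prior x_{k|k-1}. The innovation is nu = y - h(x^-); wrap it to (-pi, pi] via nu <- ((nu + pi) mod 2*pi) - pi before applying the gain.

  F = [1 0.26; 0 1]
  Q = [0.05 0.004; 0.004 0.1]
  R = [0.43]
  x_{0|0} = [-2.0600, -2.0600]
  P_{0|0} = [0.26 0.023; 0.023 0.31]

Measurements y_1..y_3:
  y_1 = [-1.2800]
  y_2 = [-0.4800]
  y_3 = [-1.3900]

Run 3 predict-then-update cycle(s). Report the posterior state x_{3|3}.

x_post = [-3.5732, -2.7352]

step 1: x^-=[-2.5956, -2.0600]  P^-=[0.3429 0.1076; 0.1076 0.4100]  H_jac=[0.1876 -0.2364]  S=[0.4554]  K=[0.0854; -0.1685]  nu=[1.1907]  x^+=[-2.4939, -2.2606]  P^+=[0.3396 0.1142; 0.1142 0.3971]
step 2: x^-=[-3.0817, -2.2606]  P^-=[0.4758 0.2214; 0.2214 0.4971]  H_jac=[0.1548 -0.2110]  S=[0.4491]  K=[0.0600; -0.1572]  nu=[2.0287]  x^+=[-2.9600, -2.5796]  P^+=[0.4742 0.2256; 0.2256 0.4860]
step 3: x^-=[-3.6307, -2.5796]  P^-=[0.6744 0.3560; 0.3560 0.5860]  H_jac=[0.1300 -0.1830]  S=[0.4441]  K=[0.0508; -0.1373]  nu=[1.1339]  x^+=[-3.5732, -2.7352]  P^+=[0.6732 0.3591; 0.3591 0.5776]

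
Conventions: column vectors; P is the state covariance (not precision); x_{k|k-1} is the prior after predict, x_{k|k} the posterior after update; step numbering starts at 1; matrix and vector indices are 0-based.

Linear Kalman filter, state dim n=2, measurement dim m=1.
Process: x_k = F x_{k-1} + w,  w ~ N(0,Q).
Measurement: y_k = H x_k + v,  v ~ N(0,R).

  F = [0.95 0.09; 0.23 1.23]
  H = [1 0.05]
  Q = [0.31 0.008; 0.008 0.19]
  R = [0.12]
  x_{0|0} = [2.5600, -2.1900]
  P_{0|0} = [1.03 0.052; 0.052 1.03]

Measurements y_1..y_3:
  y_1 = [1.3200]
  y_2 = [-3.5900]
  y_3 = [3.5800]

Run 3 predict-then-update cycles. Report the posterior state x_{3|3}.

step 1: x^-=[2.2349, -2.1049]  P^-=[1.2568 0.4089; 0.4089 1.8322]  S=[1.4223]  K=[0.8980; 0.3519]  nu=[-0.8097]  x^+=[1.5078, -2.3898]  P^+=[0.1098 -0.0406; -0.0406 1.6561]
step 2: x^-=[1.2173, -2.5927]  P^-=[0.4156 0.1671; 0.1671 2.6783]  S=[0.5590]  K=[0.7584; 0.5385]  nu=[-4.6777]  x^+=[-2.3302, -5.1114]  P^+=[0.0941 -0.0612; -0.0612 2.5162]
step 3: x^-=[-2.6737, -6.8230]  P^-=[0.4048 0.2343; 0.2343 3.9672]  S=[0.5582]  K=[0.7462; 0.7752]  nu=[6.5949]  x^+=[2.2477, -1.7107]  P^+=[0.0940 -0.0886; -0.0886 3.6317]

x_post = [2.2477, -1.7107]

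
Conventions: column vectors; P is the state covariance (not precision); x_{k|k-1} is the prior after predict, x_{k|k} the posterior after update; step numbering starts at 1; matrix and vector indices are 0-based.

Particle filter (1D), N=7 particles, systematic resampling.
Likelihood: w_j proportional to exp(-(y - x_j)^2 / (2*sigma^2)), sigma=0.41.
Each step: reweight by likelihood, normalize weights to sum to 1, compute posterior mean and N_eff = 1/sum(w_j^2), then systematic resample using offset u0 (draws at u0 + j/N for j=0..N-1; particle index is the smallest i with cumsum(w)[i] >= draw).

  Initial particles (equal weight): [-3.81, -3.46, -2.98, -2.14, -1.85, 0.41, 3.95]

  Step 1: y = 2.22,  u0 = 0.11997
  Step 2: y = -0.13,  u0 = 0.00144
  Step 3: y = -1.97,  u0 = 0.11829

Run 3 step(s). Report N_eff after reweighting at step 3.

step 1: w=[0.0000, 0.0000, 0.0000, 0.0000, 0.0000, 0.3010, 0.6990]  mean=2.8843  Neff=1.7266  idx=[5, 5, 6, 6, 6, 6, 6]
step 2: w=[0.5000, 0.5000, 0.0000, 0.0000, 0.0000, 0.0000, 0.0000]  mean=0.4100  Neff=2.0000  idx=[0, 0, 0, 0, 1, 1, 1]
step 3: w=[0.1429, 0.1429, 0.1429, 0.1429, 0.1429, 0.1429, 0.1429]  mean=0.4100  Neff=7.0000  idx=[0, 1, 2, 3, 4, 5, 6]

N_eff = 7.0000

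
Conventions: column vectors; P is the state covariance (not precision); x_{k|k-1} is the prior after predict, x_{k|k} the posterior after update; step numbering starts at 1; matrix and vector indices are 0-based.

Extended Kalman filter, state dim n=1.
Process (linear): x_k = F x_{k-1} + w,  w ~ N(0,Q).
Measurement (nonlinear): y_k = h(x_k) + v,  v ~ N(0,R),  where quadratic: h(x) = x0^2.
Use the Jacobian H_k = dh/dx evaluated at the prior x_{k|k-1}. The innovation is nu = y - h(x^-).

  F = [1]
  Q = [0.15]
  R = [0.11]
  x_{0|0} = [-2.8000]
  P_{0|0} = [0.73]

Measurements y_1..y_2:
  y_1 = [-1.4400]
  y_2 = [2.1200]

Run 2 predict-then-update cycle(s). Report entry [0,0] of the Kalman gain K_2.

K[0,0] = -0.3831

step 1: x^-=[-2.8000]  P^-=[0.8800]  H_jac=[-5.6000]  S=[27.7068]  K=[-0.1779]  nu=[-9.2800]  x^+=[-1.1494]  P^+=[0.0035]
step 2: x^-=[-1.1494]  P^-=[0.1535]  H_jac=[-2.2989]  S=[0.9212]  K=[-0.3831]  nu=[0.7988]  x^+=[-1.4554]  P^+=[0.0183]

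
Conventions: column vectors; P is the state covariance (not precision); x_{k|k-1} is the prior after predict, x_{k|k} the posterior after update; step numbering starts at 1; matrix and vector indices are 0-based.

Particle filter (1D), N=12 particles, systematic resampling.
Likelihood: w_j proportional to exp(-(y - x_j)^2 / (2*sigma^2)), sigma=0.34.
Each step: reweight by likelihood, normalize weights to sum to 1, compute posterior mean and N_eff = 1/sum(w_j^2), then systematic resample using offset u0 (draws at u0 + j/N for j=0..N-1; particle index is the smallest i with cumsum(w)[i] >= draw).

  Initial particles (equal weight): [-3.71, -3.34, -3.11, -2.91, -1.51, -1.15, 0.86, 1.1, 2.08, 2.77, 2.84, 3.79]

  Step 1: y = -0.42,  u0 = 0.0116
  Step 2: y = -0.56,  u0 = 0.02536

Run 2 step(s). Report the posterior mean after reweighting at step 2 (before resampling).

post_mean = -1.1530

step 1: w=[0.0000, 0.0000, 0.0000, 0.0000, 0.0551, 0.9367, 0.0079, 0.0004, 0.0000, 0.0000, 0.0000, 0.0000]  mean=-1.1531  Neff=1.1358  idx=[4, 5, 5, 5, 5, 5, 5, 5, 5, 5, 5, 5]
step 2: w=[0.0082, 0.0902, 0.0902, 0.0902, 0.0902, 0.0902, 0.0902, 0.0902, 0.0902, 0.0902, 0.0902, 0.0902]  mean=-1.1530  Neff=11.1742  idx=[1, 2, 3, 3, 4, 5, 6, 7, 8, 9, 10, 11]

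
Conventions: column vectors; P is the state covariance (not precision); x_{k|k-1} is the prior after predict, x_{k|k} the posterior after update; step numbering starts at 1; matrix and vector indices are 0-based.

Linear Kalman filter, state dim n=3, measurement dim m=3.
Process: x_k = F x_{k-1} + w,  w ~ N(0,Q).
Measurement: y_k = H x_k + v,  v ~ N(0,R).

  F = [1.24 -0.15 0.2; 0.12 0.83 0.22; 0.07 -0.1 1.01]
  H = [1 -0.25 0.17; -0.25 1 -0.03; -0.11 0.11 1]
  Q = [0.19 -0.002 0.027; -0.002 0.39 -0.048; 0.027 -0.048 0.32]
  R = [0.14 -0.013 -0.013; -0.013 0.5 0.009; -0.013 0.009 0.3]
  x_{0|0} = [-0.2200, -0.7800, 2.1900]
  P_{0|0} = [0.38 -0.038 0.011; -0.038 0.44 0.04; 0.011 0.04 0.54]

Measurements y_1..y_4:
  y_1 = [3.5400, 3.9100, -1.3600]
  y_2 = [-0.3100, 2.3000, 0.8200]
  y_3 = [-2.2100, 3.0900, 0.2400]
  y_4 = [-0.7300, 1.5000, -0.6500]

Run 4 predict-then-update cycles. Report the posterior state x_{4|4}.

step 1: x^-=[0.2822, -0.1920, 2.2745]  P^-=[0.8230 -0.0063 0.1878; -0.0063 0.7323 0.0711; 0.1878 0.0711 0.8711]  S=[1.0949 -0.4140 0.1915; -0.4140 1.2863 0.1114; 0.1915 0.1114 1.1644]  K=[0.8329 0.1044 -0.0639; 0.0444 0.5773 0.0683; 0.1620 -0.0111 0.7115]  nu=[2.8231, 4.2408, -3.5823]  x^+=[3.3052, 2.1369, 0.1360]  P^+=[0.1385 0.0747 -0.0221; 0.0747 0.3074 -0.0005; -0.0221 -0.0005 0.2089]
step 2: x^-=[3.8051, 2.2002, 0.1550]  P^-=[0.3795 0.0585 0.0479; 0.0585 0.6274 -0.0259; 0.0479 -0.0259 0.5328]  S=[0.5634 -0.2134 0.0796; -0.2134 1.1246 0.0268; 0.0796 0.0268 0.8273]  K=[0.7088 0.1022 -0.0563; 0.0222 0.5492 0.0244; 0.1572 -0.0328 0.6201]  nu=[-3.5914, 1.0558, 0.8415]  x^+=[1.3199, 2.7210, 0.0775]  P^+=[0.1197 0.0707 -0.0198; 0.0707 0.2918 -0.0123; -0.0198 -0.0123 0.1829]
step 3: x^-=[1.2441, 2.4338, -0.1014]  P^-=[0.3525 0.0515 0.0462; 0.0515 0.6101 -0.0401; 0.0462 -0.0401 0.5088]  S=[0.5387 -0.2120 0.0797; -0.2120 1.1100 0.0121; 0.0797 0.0121 0.8002]  K=[0.6918 0.0985 -0.0540; 0.0101 0.5409 0.0175; 0.1608 -0.0362 0.6085]  nu=[-2.8284, 0.9641, 0.2106]  x^+=[-0.6289, 2.9305, -0.4629]  P^+=[0.1166 0.0683 -0.0190; 0.0683 0.2871 -0.0141; -0.0190 -0.0141 0.1796]
step 4: x^-=[-1.3120, 2.2550, -0.8046]  P^-=[0.3489 0.0491 0.0469; 0.0491 0.6056 -0.0419; 0.0469 -0.0419 0.5058]  S=[0.5363 -0.2129 0.0804; -0.2129 1.1066 0.0100; 0.0804 0.0100 0.7967]  K=[0.6891 0.0973 -0.0533; 0.0072 0.5386 0.0168; 0.1618 -0.0365 0.6068]  nu=[1.2826, -1.1072, -0.2378]  x^+=[-0.5232, 1.6640, -0.7009]  P^+=[0.1160 0.0677 -0.0188; 0.0677 0.2858 -0.0142; -0.0188 -0.0142 0.1791]

x_post = [-0.5232, 1.6640, -0.7009]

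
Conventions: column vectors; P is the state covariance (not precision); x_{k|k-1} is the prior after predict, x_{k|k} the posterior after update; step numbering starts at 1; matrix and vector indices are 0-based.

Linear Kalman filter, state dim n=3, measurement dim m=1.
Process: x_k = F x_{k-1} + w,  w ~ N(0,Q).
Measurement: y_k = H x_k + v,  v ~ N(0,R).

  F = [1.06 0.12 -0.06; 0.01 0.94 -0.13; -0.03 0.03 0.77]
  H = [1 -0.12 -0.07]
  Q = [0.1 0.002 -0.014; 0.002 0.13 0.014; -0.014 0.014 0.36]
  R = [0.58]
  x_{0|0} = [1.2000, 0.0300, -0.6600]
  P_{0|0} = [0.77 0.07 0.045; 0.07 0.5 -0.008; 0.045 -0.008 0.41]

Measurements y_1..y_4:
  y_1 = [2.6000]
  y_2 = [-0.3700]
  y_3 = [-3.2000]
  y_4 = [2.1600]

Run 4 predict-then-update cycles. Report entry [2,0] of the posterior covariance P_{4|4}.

P_post[2,0] = -0.0156

step 1: x^-=[1.3152, 0.1260, -0.5433]  P^-=[0.9860 0.1339 -0.0176; 0.1339 0.5820 -0.0204; -0.0176 -0.0204 0.6017]  S=[1.5473]  K=[0.6277; 0.0423; -0.0370]  nu=[1.2619]  x^+=[2.1072, 0.1794, -0.5900]  P^+=[0.3765 0.0928 0.0184; 0.0928 0.5792 -0.0179; 0.0184 -0.0179 0.5995]
step 2: x^-=[2.2906, 0.2664, -0.5121]  P^-=[0.5550 0.1673 -0.0356; 0.1673 0.6580 -0.0451; -0.0356 -0.0451 0.7145]  S=[1.1121]  K=[0.4833; 0.0823; -0.0721]  nu=[-2.6645]  x^+=[1.0029, 0.0471, -0.3200]  P^+=[0.2953 0.1231 0.0032; 0.1231 0.6505 -0.0385; 0.0032 -0.0385 0.7087]
step 3: x^-=[1.0880, 0.0959, -0.2751]  P^-=[0.4752 0.2092 -0.0512; 0.2092 0.7285 -0.0698; -0.0512 -0.0698 0.7789]  S=[1.0253]  K=[0.4425; 0.1235; -0.0950]  nu=[-4.2957]  x^+=[-0.8128, -0.4346, 0.1328]  P^+=[0.2744 0.1531 -0.0081; 0.1531 0.7128 -0.0578; -0.0081 -0.0578 0.7696]
step 4: x^-=[-0.9217, -0.4340, 0.1136]  P^-=[0.4622 0.2494 -0.0633; 0.2494 0.7899 -0.0890; -0.0633 -0.0890 0.8146]  S=[1.0051]  K=[0.4345; 0.1600; -0.1091]  nu=[3.0376]  x^+=[0.3982, 0.0520, -0.2177]  P^+=[0.2725 0.1795 -0.0156; 0.1795 0.7642 -0.0714; -0.0156 -0.0714 0.8027]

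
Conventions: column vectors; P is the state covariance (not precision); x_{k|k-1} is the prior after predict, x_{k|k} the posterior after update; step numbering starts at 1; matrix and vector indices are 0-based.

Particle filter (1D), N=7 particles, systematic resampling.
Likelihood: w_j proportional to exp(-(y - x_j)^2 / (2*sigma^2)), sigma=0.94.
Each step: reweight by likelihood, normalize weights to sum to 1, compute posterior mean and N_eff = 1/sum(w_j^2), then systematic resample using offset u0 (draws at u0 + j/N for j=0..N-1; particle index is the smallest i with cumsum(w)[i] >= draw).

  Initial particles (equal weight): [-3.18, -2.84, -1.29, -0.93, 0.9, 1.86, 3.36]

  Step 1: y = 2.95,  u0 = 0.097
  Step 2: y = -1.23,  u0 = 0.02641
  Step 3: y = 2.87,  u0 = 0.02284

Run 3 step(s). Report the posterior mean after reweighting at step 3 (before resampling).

post_mean = 1.8600

step 1: w=[0.0000, 0.0000, 0.0000, 0.0001, 0.0613, 0.3375, 0.6011]  mean=2.7023  Neff=2.0880  idx=[5, 5, 5, 6, 6, 6, 6]
step 2: w=[0.3327, 0.3327, 0.3327, 0.0005, 0.0005, 0.0005, 0.0005]  mean=1.8629  Neff=3.0118  idx=[0, 0, 0, 1, 1, 2, 2]
step 3: w=[0.1429, 0.1429, 0.1429, 0.1429, 0.1429, 0.1429, 0.1429]  mean=1.8600  Neff=7.0000  idx=[0, 1, 2, 3, 4, 5, 6]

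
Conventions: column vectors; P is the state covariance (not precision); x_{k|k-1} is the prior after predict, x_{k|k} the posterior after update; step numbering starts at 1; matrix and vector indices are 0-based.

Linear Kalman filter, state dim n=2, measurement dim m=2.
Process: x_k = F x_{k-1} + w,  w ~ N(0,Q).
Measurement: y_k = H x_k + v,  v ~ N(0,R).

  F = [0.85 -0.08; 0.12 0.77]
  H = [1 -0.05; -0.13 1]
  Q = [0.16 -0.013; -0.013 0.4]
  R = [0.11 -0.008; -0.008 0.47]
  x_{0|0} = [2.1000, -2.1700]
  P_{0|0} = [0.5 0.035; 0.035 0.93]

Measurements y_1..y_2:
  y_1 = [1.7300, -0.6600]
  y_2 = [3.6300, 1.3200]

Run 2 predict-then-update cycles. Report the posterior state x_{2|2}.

x_post = [2.9502, 0.6934]

step 1: x^-=[1.9586, -1.4189]  P^-=[0.5224 0.0033; 0.0033 0.9651]  S=[0.6345 -0.1209; -0.1209 1.4430]  K=[0.8278 0.0245; 0.0574 0.6733]  nu=[-0.2995, 1.0135]  x^+=[1.7355, -0.7537]  P^+=[0.0917 0.0168; 0.0168 0.3182]
step 2: x^-=[1.5355, -0.3721]  P^-=[0.2260 -0.0124; -0.0124 0.5931]  S=[0.3387 -0.0795; -0.0795 1.0701]  K=[0.6716 0.0109; 0.0064 0.5562]  nu=[2.0759, 1.8917]  x^+=[2.9502, 0.6934]  P^+=[0.0743 0.0094; 0.0094 0.2626]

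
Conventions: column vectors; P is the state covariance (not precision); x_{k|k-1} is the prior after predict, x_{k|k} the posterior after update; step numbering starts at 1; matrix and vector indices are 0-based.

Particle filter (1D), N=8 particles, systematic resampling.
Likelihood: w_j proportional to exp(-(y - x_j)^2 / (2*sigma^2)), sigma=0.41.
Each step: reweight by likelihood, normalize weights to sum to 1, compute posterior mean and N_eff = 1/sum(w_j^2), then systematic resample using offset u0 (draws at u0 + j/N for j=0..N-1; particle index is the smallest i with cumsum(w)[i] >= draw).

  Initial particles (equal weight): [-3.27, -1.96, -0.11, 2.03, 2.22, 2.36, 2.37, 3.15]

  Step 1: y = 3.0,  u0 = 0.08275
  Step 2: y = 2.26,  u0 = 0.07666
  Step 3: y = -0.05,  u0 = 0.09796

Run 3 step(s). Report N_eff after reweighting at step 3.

step 1: w=[0.0000, 0.0000, 0.0000, 0.0345, 0.0929, 0.1678, 0.1742, 0.5306]  mean=2.7565  Neff=2.8584  idx=[4, 5, 6, 6, 7, 7, 7, 7]
step 2: w=[0.2328, 0.2271, 0.2257, 0.2257, 0.0222, 0.0222, 0.0222, 0.0222]  mean=2.4020  Neff=4.7707  idx=[0, 0, 1, 1, 2, 3, 3, 5]
step 3: w=[0.3766, 0.3766, 0.0536, 0.0536, 0.0465, 0.0465, 0.0465, 0.0000]  mean=2.2559  Neff=3.3788  idx=[0, 0, 0, 1, 1, 1, 3, 6]

N_eff = 3.3788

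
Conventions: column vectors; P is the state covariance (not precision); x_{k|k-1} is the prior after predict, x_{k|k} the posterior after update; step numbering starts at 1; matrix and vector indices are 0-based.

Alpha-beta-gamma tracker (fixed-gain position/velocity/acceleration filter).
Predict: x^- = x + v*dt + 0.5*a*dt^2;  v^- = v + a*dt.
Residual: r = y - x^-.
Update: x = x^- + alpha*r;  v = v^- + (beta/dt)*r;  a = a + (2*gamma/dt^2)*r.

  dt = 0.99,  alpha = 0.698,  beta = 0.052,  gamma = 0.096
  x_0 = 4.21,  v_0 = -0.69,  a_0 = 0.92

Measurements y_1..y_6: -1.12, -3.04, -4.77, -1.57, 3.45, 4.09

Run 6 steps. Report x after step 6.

x_post = 2.7474

step 1: x_pred=3.9777  r=-5.0977  x^+=0.4195  v^+=-0.0470  a^+=-0.0786
step 2: x_pred=0.3345  r=-3.3745  x^+=-2.0209  v^+=-0.3021  a^+=-0.7397
step 3: x_pred=-2.6824  r=-2.0876  x^+=-4.1396  v^+=-1.1440  a^+=-1.1486
step 4: x_pred=-5.8350  r=4.2650  x^+=-2.8580  v^+=-2.0572  a^+=-0.3131
step 5: x_pred=-5.0481  r=8.4981  x^+=0.8836  v^+=-1.9208  a^+=1.3516
step 6: x_pred=-0.3556  r=4.4456  x^+=2.7474  v^+=-0.3492  a^+=2.2225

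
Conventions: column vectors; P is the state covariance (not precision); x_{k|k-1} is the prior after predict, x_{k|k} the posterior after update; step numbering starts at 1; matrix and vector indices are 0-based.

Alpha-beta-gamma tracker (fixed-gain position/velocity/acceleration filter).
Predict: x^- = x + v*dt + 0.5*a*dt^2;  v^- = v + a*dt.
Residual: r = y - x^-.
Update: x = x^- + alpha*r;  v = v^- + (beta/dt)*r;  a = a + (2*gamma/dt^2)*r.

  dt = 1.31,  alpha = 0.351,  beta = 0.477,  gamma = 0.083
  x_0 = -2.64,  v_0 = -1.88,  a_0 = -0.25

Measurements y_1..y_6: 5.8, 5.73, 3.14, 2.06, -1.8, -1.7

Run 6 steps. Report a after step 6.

a_post = -1.5304

step 1: x_pred=-5.3173  r=11.1173  x^+=-1.4151  v^+=1.8406  a^+=0.8254
step 2: x_pred=1.7042  r=4.0258  x^+=3.1173  v^+=4.3877  a^+=1.2148
step 3: x_pred=9.9075  r=-6.7675  x^+=7.5321  v^+=3.5149  a^+=0.5602
step 4: x_pred=12.6173  r=-10.5573  x^+=8.9117  v^+=0.4046  a^+=-0.4610
step 5: x_pred=9.0461  r=-10.8461  x^+=5.2391  v^+=-4.1487  a^+=-1.5102
step 6: x_pred=-1.4915  r=-0.2085  x^+=-1.5647  v^+=-6.2030  a^+=-1.5304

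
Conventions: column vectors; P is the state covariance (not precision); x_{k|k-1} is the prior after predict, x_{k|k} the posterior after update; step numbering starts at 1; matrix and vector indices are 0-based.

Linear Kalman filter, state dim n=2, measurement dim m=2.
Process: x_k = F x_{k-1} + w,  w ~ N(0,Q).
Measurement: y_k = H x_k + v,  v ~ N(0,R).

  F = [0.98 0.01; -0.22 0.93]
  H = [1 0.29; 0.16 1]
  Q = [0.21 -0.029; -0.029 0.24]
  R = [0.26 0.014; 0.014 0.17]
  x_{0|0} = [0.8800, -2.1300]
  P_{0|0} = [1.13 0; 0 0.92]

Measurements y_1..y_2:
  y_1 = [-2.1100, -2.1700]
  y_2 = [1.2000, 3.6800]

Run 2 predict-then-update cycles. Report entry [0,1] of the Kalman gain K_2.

step 1: x^-=[0.8411, -2.1745]  P^-=[1.2953 -0.2641; -0.2641 1.0904]  S=[1.4939 0.2611; 0.2611 1.2091]  K=[0.8564 -0.2320; -0.1212 0.8931]  nu=[-2.3205, -0.1301]  x^+=[-1.1160, -2.0094]  P^+=[0.2384 -0.0656; -0.0656 0.1606]
step 2: x^-=[-1.1137, -1.6232]  P^-=[0.4377 -0.1386; -0.1386 0.4173]  S=[0.6525 0.0601; 0.0601 0.5542]  K=[0.6269 -0.1916; -0.0935 0.7231]  nu=[2.7845, 5.4814]  x^+=[-0.4183, 2.0804]  P^+=[0.1754 -0.0519; -0.0519 0.1299]

K[0,1] = -0.1916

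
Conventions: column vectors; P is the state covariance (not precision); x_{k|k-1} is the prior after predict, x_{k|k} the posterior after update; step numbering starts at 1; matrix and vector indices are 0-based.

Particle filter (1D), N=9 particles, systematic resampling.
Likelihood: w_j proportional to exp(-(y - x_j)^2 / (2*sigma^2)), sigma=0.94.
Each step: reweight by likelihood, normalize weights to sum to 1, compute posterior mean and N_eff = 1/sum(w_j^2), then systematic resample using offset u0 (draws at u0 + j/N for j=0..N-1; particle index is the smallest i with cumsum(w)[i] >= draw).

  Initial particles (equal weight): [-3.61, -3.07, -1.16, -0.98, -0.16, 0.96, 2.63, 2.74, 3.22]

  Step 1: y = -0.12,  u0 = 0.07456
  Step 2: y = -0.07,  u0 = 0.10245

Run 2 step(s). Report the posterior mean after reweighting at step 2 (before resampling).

post_mean = -0.2888

step 1: w=[0.0004, 0.0026, 0.1972, 0.2393, 0.3633, 0.1879, 0.0050, 0.0036, 0.0007]  mean=-0.3253  Neff=3.7949  idx=[2, 2, 3, 3, 4, 4, 4, 5, 5]
step 2: w=[0.0803, 0.0803, 0.0985, 0.0985, 0.1566, 0.1566, 0.1566, 0.0863, 0.0863]  mean=-0.2888  Neff=8.2805  idx=[1, 2, 3, 4, 5, 5, 6, 7, 8]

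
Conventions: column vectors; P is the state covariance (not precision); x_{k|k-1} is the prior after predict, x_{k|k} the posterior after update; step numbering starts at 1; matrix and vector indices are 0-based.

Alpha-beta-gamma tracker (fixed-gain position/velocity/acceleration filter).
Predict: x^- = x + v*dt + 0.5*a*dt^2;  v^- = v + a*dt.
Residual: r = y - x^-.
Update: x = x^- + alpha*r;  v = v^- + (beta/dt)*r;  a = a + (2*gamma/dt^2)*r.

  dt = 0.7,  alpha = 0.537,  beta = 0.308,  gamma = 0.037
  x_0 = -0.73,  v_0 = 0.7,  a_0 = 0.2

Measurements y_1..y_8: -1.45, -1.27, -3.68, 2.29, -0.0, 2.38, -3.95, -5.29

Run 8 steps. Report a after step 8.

a_post = -1.1375

step 1: x_pred=-0.1910  r=-1.2590  x^+=-0.8671  v^+=0.2860  a^+=0.0099
step 2: x_pred=-0.6644  r=-0.6056  x^+=-0.9896  v^+=0.0265  a^+=-0.0816
step 3: x_pred=-0.9911  r=-2.6889  x^+=-2.4350  v^+=-1.2137  a^+=-0.4877
step 4: x_pred=-3.4041  r=5.6941  x^+=-0.3464  v^+=0.9503  a^+=0.3723
step 5: x_pred=0.4100  r=-0.4100  x^+=0.1898  v^+=1.0305  a^+=0.3103
step 6: x_pred=0.9872  r=1.3928  x^+=1.7351  v^+=1.8605  a^+=0.5207
step 7: x_pred=3.1651  r=-7.1151  x^+=-0.6557  v^+=-0.9056  a^+=-0.5538
step 8: x_pred=-1.4254  r=-3.8646  x^+=-3.5007  v^+=-2.9938  a^+=-1.1375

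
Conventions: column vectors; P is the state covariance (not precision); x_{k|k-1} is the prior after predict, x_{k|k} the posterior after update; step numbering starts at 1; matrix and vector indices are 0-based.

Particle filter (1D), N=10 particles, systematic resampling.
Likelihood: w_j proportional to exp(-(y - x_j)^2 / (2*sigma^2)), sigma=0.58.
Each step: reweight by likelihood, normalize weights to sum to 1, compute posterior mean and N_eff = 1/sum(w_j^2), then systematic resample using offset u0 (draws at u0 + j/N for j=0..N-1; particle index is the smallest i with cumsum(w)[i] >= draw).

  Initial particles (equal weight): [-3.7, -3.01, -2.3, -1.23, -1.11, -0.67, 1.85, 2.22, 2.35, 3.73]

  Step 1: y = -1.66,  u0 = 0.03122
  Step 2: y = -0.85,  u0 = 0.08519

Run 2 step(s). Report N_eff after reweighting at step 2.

step 1: w=[0.0009, 0.0297, 0.2425, 0.3387, 0.2844, 0.1039, 0.0000, 0.0000, 0.0000, 0.0000]  mean=-1.4523  Neff=3.7590  idx=[2, 2, 2, 3, 3, 3, 4, 4, 4, 5]
step 2: w=[0.0071, 0.0071, 0.0071, 0.1297, 0.1297, 0.1297, 0.1454, 0.1454, 0.1454, 0.1532]  mean=-1.1145  Neff=7.2677  idx=[3, 4, 5, 5, 6, 7, 7, 8, 9, 9]

N_eff = 7.2677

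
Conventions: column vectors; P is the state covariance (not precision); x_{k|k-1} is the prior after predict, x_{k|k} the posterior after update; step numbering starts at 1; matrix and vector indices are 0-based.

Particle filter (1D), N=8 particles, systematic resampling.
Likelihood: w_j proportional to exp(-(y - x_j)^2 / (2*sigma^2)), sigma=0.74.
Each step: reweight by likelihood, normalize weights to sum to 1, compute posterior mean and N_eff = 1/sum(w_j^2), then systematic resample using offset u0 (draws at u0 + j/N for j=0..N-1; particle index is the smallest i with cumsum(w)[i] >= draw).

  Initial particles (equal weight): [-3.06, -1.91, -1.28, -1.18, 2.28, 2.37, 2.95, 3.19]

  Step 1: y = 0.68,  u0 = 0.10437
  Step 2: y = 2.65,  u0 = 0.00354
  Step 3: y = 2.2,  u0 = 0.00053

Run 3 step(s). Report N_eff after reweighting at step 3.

step 1: w=[0.0000, 0.0085, 0.1165, 0.1652, 0.3756, 0.2866, 0.0352, 0.0123]  mean=1.3184  Neff=3.7658  idx=[2, 3, 4, 4, 4, 5, 5, 6]
step 2: w=[0.0000, 0.0000, 0.1625, 0.1625, 0.1625, 0.1714, 0.1714, 0.1696]  mean=2.4245  Neff=5.9962  idx=[2, 2, 3, 4, 5, 5, 6, 7]
step 3: w=[0.1326, 0.1326, 0.1326, 0.1326, 0.1299, 0.1299, 0.1299, 0.0798]  mean=2.3686  Neff=7.8526  idx=[0, 0, 1, 2, 3, 4, 5, 6]

N_eff = 7.8526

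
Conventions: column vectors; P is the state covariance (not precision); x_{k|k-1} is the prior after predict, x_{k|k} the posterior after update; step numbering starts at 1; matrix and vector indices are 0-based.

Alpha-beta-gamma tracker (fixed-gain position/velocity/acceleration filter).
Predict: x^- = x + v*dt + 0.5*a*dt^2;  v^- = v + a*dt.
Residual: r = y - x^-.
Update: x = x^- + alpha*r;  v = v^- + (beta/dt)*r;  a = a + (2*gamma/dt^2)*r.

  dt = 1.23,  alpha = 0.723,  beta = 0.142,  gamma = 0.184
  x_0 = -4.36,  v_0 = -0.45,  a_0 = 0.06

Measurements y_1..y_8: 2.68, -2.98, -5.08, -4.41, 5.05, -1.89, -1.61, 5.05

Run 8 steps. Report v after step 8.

v_post = -0.4689

step 1: x_pred=-4.8681  r=7.5481  x^+=0.5892  v^+=0.4952  a^+=1.8960
step 2: x_pred=2.6325  r=-5.6125  x^+=-1.4253  v^+=2.1794  a^+=0.5308
step 3: x_pred=1.6568  r=-6.7368  x^+=-3.2139  v^+=2.0545  a^+=-1.1079
step 4: x_pred=-1.5249  r=-2.8851  x^+=-3.6108  v^+=0.3588  a^+=-1.8096
step 5: x_pred=-4.5384  r=9.5884  x^+=2.3940  v^+=-0.7601  a^+=0.5227
step 6: x_pred=1.8544  r=-3.7444  x^+=-0.8528  v^+=-0.5495  a^+=-0.3881
step 7: x_pred=-1.8223  r=0.2123  x^+=-1.6688  v^+=-1.0024  a^+=-0.3365
step 8: x_pred=-3.1563  r=8.2063  x^+=2.7769  v^+=-0.4689  a^+=1.6596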